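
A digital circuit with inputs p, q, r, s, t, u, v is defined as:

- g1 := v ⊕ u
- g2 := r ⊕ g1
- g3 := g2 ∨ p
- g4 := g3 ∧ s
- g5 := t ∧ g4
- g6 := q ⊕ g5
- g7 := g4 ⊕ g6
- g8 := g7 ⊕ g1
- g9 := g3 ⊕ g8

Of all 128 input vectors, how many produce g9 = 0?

g9 = g3 ⊕ g8 must be 0, so g3 and g8 are equal.
Enumerating the 128 input combinations, 64 give g9 = 0 and 64 give g9 = 1.

64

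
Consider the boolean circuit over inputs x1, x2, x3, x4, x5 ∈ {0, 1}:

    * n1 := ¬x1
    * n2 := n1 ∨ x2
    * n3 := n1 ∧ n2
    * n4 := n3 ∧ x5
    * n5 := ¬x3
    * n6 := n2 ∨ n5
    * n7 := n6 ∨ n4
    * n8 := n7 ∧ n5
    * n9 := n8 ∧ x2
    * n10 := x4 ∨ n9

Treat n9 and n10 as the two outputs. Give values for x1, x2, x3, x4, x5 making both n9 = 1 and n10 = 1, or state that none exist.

Check with x1=1 x2=1 x3=0 x4=1 x5=1:
n1 = ¬x1 = ¬1 = 0
n2 = n1 ∨ x2 = 0 ∨ 1 = 1
n3 = n1 ∧ n2 = 0 ∧ 1 = 0
n4 = n3 ∧ x5 = 0 ∧ 1 = 0
n5 = ¬x3 = ¬0 = 1
n6 = n2 ∨ n5 = 1 ∨ 1 = 1
n7 = n6 ∨ n4 = 1 ∨ 0 = 1
n8 = n7 ∧ n5 = 1 ∧ 1 = 1
n9 = n8 ∧ x2 = 1 ∧ 1 = 1
n10 = x4 ∨ n9 = 1 ∨ 1 = 1
So n9 = 1 and n10 = 1.

x1=1 x2=1 x3=0 x4=1 x5=1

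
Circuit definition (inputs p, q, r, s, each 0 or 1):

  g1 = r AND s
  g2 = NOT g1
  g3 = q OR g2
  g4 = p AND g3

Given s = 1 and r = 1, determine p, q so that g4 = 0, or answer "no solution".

g4 = p AND g3 must be 0, so at least one of p, g3 is 0.
Check with s = 1 and r = 1 and p=0, q=0:
g1 = r AND s = 1 AND 1 = 1
g2 = NOT g1 = NOT 1 = 0
g3 = q OR g2 = 0 OR 0 = 0
g4 = p AND g3 = 0 AND 0 = 0
So g4 = 0.

p=0, q=0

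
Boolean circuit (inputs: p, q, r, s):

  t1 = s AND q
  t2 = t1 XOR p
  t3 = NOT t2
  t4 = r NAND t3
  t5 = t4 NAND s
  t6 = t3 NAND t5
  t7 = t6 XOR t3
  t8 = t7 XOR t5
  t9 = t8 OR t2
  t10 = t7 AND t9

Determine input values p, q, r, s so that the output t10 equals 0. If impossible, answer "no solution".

Check with p=0, q=1, r=0, s=0:
t1 = s AND q = 0 AND 1 = 0
t2 = t1 XOR p = 0 XOR 0 = 0
t3 = NOT t2 = NOT 0 = 1
t4 = r NAND t3 = 0 NAND 1 = 1
t5 = t4 NAND s = 1 NAND 0 = 1
t6 = t3 NAND t5 = 1 NAND 1 = 0
t7 = t6 XOR t3 = 0 XOR 1 = 1
t8 = t7 XOR t5 = 1 XOR 1 = 0
t9 = t8 OR t2 = 0 OR 0 = 0
t10 = t7 AND t9 = 1 AND 0 = 0
So t10 = 0 as required.

p=0, q=1, r=0, s=0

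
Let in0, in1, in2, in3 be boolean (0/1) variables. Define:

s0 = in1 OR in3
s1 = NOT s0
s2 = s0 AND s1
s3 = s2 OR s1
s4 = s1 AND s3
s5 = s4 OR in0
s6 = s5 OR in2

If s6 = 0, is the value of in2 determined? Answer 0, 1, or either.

0

s6 = s5 OR in2 must be 0, so both s5 = 0 and in2 = 0.
s5 = s4 OR in0 must be 0, so both s4 = 0 and in0 = 0.
s4 = s1 AND s3 must be 0, so at least one of s1, s3 is 0.
Every assignment with s6 = 0 has in2 = 0; there are 3 such assignment(s).
  in0=0, in1=0, in2=0, in3=1
  in0=0, in1=1, in2=0, in3=0
  in0=0, in1=1, in2=0, in3=1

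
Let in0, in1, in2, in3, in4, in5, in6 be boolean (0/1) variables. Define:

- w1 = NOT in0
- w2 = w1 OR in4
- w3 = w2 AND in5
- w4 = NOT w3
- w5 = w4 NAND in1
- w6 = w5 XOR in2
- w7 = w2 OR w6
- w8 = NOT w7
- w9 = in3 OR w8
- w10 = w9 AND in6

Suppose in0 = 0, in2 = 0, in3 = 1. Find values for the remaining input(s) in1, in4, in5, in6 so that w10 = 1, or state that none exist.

Check with in0 = 0, in2 = 0, in3 = 1 and in1=0, in4=1, in5=0, in6=1:
w1 = NOT in0 = NOT 0 = 1
w2 = w1 OR in4 = 1 OR 1 = 1
w3 = w2 AND in5 = 1 AND 0 = 0
w4 = NOT w3 = NOT 0 = 1
w5 = w4 NAND in1 = 1 NAND 0 = 1
w6 = w5 XOR in2 = 1 XOR 0 = 1
w7 = w2 OR w6 = 1 OR 1 = 1
w8 = NOT w7 = NOT 1 = 0
w9 = in3 OR w8 = 1 OR 0 = 1
w10 = w9 AND in6 = 1 AND 1 = 1
So w10 = 1.

in1=0 in4=1 in5=0 in6=1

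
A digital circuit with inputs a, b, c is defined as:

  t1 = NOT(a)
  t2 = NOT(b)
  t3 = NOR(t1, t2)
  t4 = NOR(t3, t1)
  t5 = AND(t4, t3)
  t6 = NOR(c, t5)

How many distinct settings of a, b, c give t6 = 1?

4

t6 = NOR(c, t5) must be 1, so both c = 0 and t5 = 0.
t5 = AND(t4, t3) must be 0, so at least one of t4, t3 is 0.
Satisfying assignments:
  a=0, b=0, c=0
  a=0, b=1, c=0
  a=1, b=0, c=0
  a=1, b=1, c=0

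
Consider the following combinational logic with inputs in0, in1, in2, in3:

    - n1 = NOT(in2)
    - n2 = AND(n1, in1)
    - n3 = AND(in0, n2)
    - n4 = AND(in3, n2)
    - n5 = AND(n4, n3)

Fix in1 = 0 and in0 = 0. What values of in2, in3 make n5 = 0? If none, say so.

in2=0, in3=1

n5 = AND(n4, n3) must be 0, so at least one of n4, n3 is 0.
Check with in1 = 0 and in0 = 0 and in2=0, in3=1:
n1 = NOT(in2) = NOT 0 = 1
n2 = AND(n1, in1) = AND(1, 0) = 0
n3 = AND(in0, n2) = AND(0, 0) = 0
n4 = AND(in3, n2) = AND(1, 0) = 0
n5 = AND(n4, n3) = AND(0, 0) = 0
So n5 = 0.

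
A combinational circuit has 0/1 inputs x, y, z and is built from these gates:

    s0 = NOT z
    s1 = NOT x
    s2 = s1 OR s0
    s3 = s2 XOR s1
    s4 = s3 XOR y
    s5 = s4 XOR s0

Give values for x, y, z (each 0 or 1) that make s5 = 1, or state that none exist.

x=1, y=1, z=0

s5 = s4 XOR s0 must be 1, so s4 and s0 differ.
Check with x=1, y=1, z=0:
s0 = NOT z = NOT 0 = 1
s1 = NOT x = NOT 1 = 0
s2 = s1 OR s0 = 0 OR 1 = 1
s3 = s2 XOR s1 = 1 XOR 0 = 1
s4 = s3 XOR y = 1 XOR 1 = 0
s5 = s4 XOR s0 = 0 XOR 1 = 1
So s5 = 1 as required.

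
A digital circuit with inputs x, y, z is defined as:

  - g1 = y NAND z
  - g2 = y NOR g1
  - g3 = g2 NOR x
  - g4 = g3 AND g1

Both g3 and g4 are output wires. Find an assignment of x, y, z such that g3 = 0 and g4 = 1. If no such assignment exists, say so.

Across all 8 input combinations, none give both g3 = 0 and g4 = 1.

no solution exists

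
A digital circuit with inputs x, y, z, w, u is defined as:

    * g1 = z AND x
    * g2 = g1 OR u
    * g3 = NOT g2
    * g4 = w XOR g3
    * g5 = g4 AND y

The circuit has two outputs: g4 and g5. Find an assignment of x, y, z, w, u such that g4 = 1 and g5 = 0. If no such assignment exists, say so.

x=0, y=0, z=0, w=1, u=1

Check with x=0, y=0, z=0, w=1, u=1:
g1 = z AND x = 0 AND 0 = 0
g2 = g1 OR u = 0 OR 1 = 1
g3 = NOT g2 = NOT 1 = 0
g4 = w XOR g3 = 1 XOR 0 = 1
g5 = g4 AND y = 1 AND 0 = 0
So g4 = 1 and g5 = 0.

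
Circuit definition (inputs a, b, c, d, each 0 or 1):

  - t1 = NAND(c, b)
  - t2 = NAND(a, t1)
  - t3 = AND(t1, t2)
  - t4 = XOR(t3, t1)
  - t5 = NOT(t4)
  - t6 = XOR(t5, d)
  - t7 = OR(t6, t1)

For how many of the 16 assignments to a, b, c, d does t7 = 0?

t7 = OR(t6, t1) must be 0, so both t6 = 0 and t1 = 0.
t6 = XOR(t5, d) must be 0, so t5 and d are equal.
Satisfying assignments:
  a=0, b=1, c=1, d=1
  a=1, b=1, c=1, d=1

2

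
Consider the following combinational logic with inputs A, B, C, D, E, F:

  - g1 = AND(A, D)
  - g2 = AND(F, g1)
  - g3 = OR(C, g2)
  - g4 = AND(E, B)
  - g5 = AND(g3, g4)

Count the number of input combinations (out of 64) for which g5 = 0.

55

g5 = AND(g3, g4) must be 0, so at least one of g3, g4 is 0.
Enumerating the 64 input combinations, 55 give g5 = 0 and 9 give g5 = 1.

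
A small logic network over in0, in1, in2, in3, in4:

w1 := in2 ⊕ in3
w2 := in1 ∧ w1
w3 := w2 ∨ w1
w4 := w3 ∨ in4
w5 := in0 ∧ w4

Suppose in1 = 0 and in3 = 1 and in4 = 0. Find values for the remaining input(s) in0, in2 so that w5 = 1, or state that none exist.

in0=1, in2=0

w5 = in0 ∧ w4 must be 1, so both in0 = 1 and w4 = 1.
Check with in1 = 0 and in3 = 1 and in4 = 0 and in0=1, in2=0:
w1 = in2 ⊕ in3 = 0 ⊕ 1 = 1
w2 = in1 ∧ w1 = 0 ∧ 1 = 0
w3 = w2 ∨ w1 = 0 ∨ 1 = 1
w4 = w3 ∨ in4 = 1 ∨ 0 = 1
w5 = in0 ∧ w4 = 1 ∧ 1 = 1
So w5 = 1.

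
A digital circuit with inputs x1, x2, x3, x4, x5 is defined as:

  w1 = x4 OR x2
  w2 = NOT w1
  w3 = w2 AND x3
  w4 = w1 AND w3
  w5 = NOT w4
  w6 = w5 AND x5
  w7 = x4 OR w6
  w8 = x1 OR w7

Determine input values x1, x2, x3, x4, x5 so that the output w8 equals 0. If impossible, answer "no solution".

x1=0, x2=1, x3=1, x4=0, x5=0

w8 = x1 OR w7 must be 0, so both x1 = 0 and w7 = 0.
Check with x1=0, x2=1, x3=1, x4=0, x5=0:
w1 = x4 OR x2 = 0 OR 1 = 1
w2 = NOT w1 = NOT 1 = 0
w3 = w2 AND x3 = 0 AND 1 = 0
w4 = w1 AND w3 = 1 AND 0 = 0
w5 = NOT w4 = NOT 0 = 1
w6 = w5 AND x5 = 1 AND 0 = 0
w7 = x4 OR w6 = 0 OR 0 = 0
w8 = x1 OR w7 = 0 OR 0 = 0
So w8 = 0 as required.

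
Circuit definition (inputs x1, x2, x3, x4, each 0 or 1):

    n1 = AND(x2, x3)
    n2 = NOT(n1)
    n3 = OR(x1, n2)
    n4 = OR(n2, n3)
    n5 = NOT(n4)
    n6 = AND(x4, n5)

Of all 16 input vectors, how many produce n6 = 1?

n6 = AND(x4, n5) must be 1, so both x4 = 1 and n5 = 1.
n5 = NOT(n4) must be 1, so n4 = 0.
Satisfying assignments:
  x1=0, x2=1, x3=1, x4=1

1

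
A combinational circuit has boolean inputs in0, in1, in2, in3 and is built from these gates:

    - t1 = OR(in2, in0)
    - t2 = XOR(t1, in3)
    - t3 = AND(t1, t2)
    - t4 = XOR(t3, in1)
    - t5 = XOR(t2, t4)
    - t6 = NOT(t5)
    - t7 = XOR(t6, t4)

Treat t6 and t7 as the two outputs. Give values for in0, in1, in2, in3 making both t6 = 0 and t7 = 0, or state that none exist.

Check with in0=1 in1=1 in2=0 in3=0:
t1 = OR(in2, in0) = OR(0, 1) = 1
t2 = XOR(t1, in3) = XOR(1, 0) = 1
t3 = AND(t1, t2) = AND(1, 1) = 1
t4 = XOR(t3, in1) = XOR(1, 1) = 0
t5 = XOR(t2, t4) = XOR(1, 0) = 1
t6 = NOT(t5) = NOT 1 = 0
t7 = XOR(t6, t4) = XOR(0, 0) = 0
So t6 = 0 and t7 = 0.

in0=1 in1=1 in2=0 in3=0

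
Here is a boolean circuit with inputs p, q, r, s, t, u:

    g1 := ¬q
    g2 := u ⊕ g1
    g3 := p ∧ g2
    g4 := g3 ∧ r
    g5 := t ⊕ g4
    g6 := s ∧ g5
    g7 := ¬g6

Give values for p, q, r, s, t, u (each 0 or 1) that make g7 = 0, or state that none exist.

g7 = ¬g6 must be 0, so g6 = 1.
g6 = s ∧ g5 must be 1, so both s = 1 and g5 = 1.
g5 = t ⊕ g4 must be 1, so t and g4 differ.
Check with p=0 q=1 r=1 s=1 t=1 u=1:
g1 = ¬q = ¬1 = 0
g2 = u ⊕ g1 = 1 ⊕ 0 = 1
g3 = p ∧ g2 = 0 ∧ 1 = 0
g4 = g3 ∧ r = 0 ∧ 1 = 0
g5 = t ⊕ g4 = 1 ⊕ 0 = 1
g6 = s ∧ g5 = 1 ∧ 1 = 1
g7 = ¬g6 = ¬1 = 0
So g7 = 0 as required.

p=0 q=1 r=1 s=1 t=1 u=1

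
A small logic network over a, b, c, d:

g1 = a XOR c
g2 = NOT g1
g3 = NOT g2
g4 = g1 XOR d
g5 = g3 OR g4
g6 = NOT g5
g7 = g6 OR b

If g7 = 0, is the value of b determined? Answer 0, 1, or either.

0

g7 = g6 OR b must be 0, so both g6 = 0 and b = 0.
g6 = NOT g5 must be 0, so g5 = 1.
Every assignment with g7 = 0 has b = 0; there are 6 such assignment(s).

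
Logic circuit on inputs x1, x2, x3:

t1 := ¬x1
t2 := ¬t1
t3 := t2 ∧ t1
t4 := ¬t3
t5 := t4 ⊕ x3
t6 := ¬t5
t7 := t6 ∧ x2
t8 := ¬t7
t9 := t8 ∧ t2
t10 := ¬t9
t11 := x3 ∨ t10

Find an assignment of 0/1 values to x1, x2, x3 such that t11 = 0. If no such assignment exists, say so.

Check with x1=1, x2=0, x3=0:
t1 = ¬x1 = ¬1 = 0
t2 = ¬t1 = ¬0 = 1
t3 = t2 ∧ t1 = 1 ∧ 0 = 0
t4 = ¬t3 = ¬0 = 1
t5 = t4 ⊕ x3 = 1 ⊕ 0 = 1
t6 = ¬t5 = ¬1 = 0
t7 = t6 ∧ x2 = 0 ∧ 0 = 0
t8 = ¬t7 = ¬0 = 1
t9 = t8 ∧ t2 = 1 ∧ 1 = 1
t10 = ¬t9 = ¬1 = 0
t11 = x3 ∨ t10 = 0 ∨ 0 = 0
So t11 = 0 as required.

x1=1, x2=0, x3=0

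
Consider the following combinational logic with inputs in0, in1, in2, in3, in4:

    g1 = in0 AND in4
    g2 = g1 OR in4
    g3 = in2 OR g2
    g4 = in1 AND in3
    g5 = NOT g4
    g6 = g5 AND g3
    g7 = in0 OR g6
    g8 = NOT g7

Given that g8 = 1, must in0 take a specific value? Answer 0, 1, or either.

g8 = NOT g7 must be 1, so g7 = 0.
g7 = in0 OR g6 must be 0, so both in0 = 0 and g6 = 0.
g6 = g5 AND g3 must be 0, so at least one of g5, g3 is 0.
Every assignment with g8 = 1 has in0 = 0; there are 7 such assignment(s).

0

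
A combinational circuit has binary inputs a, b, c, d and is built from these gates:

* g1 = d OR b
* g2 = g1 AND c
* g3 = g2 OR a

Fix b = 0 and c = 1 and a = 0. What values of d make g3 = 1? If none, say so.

d=1

g3 = g2 OR a must be 1, so at least one of g2, a is 1.
Check with b = 0 and c = 1 and a = 0 and d=1:
g1 = d OR b = 1 OR 0 = 1
g2 = g1 AND c = 1 AND 1 = 1
g3 = g2 OR a = 1 OR 0 = 1
So g3 = 1.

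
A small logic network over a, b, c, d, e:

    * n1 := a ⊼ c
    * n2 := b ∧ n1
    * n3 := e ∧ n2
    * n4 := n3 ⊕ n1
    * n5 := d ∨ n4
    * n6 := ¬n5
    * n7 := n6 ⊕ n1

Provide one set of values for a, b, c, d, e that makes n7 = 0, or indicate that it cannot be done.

a=1, b=1, c=0, d=0, e=1

n7 = n6 ⊕ n1 must be 0, so n6 and n1 are equal.
Check with a=1, b=1, c=0, d=0, e=1:
n1 = a ⊼ c = 1 ⊼ 0 = 1
n2 = b ∧ n1 = 1 ∧ 1 = 1
n3 = e ∧ n2 = 1 ∧ 1 = 1
n4 = n3 ⊕ n1 = 1 ⊕ 1 = 0
n5 = d ∨ n4 = 0 ∨ 0 = 0
n6 = ¬n5 = ¬0 = 1
n7 = n6 ⊕ n1 = 1 ⊕ 1 = 0
So n7 = 0 as required.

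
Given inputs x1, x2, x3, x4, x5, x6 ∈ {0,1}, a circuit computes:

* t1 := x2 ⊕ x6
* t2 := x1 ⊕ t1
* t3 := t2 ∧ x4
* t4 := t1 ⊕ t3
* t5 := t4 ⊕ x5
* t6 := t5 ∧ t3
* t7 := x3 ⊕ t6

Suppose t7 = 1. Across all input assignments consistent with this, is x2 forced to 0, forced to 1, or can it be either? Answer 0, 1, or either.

either

Both values of x2 occur among assignments with t7 = 1:
  x2=0: x1=0, x2=0, x3=0, x4=1, x5=1, x6=1
  x2=1: x1=0, x2=1, x3=0, x4=1, x5=1, x6=0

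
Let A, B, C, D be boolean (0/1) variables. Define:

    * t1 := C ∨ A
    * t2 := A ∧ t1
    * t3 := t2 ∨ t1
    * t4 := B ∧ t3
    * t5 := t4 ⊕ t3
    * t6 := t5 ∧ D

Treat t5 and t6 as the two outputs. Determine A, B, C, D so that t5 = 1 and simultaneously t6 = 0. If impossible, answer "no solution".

A=1, B=0, C=0, D=0

Check with A=1, B=0, C=0, D=0:
t1 = C ∨ A = 0 ∨ 1 = 1
t2 = A ∧ t1 = 1 ∧ 1 = 1
t3 = t2 ∨ t1 = 1 ∨ 1 = 1
t4 = B ∧ t3 = 0 ∧ 1 = 0
t5 = t4 ⊕ t3 = 0 ⊕ 1 = 1
t6 = t5 ∧ D = 1 ∧ 0 = 0
So t5 = 1 and t6 = 0.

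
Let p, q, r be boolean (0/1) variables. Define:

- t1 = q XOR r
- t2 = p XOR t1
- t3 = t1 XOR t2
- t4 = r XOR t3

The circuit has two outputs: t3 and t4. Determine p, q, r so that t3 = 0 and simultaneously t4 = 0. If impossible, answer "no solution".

Check with p=0, q=0, r=0:
t1 = q XOR r = 0 XOR 0 = 0
t2 = p XOR t1 = 0 XOR 0 = 0
t3 = t1 XOR t2 = 0 XOR 0 = 0
t4 = r XOR t3 = 0 XOR 0 = 0
So t3 = 0 and t4 = 0.

p=0, q=0, r=0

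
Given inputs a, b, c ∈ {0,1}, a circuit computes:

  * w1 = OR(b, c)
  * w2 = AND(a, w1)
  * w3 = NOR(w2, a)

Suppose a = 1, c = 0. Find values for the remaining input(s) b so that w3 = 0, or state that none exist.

b=0

Check with a = 1, c = 0 and b=0:
w1 = OR(b, c) = OR(0, 0) = 0
w2 = AND(a, w1) = AND(1, 0) = 0
w3 = NOR(w2, a) = NOR(0, 1) = 0
So w3 = 0.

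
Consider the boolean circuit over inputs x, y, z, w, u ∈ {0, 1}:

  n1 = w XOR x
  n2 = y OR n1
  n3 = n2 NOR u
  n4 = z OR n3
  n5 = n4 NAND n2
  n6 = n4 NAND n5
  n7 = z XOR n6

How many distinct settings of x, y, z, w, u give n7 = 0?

14

n7 = z XOR n6 must be 0, so z and n6 are equal.
Enumerating the 32 input combinations, 14 give n7 = 0 and 18 give n7 = 1.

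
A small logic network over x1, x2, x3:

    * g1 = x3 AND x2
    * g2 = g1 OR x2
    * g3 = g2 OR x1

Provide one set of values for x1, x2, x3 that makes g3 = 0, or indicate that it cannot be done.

x1=0, x2=0, x3=1

Check with x1=0, x2=0, x3=1:
g1 = x3 AND x2 = 1 AND 0 = 0
g2 = g1 OR x2 = 0 OR 0 = 0
g3 = g2 OR x1 = 0 OR 0 = 0
So g3 = 0 as required.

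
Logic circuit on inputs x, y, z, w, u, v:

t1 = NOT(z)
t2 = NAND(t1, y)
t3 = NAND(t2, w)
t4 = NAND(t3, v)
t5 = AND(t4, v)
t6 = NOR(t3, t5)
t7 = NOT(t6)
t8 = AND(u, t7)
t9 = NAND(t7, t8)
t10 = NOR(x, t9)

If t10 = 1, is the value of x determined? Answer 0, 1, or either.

0

t10 = NOR(x, t9) must be 1, so both x = 0 and t9 = 0.
t9 = NAND(t7, t8) must be 0, so both t7 = 1 and t8 = 1.
Every assignment with t10 = 1 has x = 0; there are 13 such assignment(s).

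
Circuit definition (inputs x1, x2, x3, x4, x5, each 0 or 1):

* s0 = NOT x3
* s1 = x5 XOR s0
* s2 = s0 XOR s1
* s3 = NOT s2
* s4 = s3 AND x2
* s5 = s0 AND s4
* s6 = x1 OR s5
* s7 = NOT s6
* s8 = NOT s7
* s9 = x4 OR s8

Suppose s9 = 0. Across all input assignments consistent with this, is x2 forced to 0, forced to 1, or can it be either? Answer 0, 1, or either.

either

Both values of x2 occur among assignments with s9 = 0:
  x2=0: x1=0, x2=0, x3=0, x4=0, x5=0
  x2=1: x1=0, x2=1, x3=0, x4=0, x5=1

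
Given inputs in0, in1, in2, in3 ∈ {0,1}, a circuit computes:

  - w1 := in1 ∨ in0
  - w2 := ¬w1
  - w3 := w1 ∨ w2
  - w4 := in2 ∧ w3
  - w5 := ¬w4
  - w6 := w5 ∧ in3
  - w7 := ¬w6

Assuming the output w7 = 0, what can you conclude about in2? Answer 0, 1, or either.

w7 = ¬w6 must be 0, so w6 = 1.
w6 = w5 ∧ in3 must be 1, so both w5 = 1 and in3 = 1.
w5 = ¬w4 must be 1, so w4 = 0.
Every assignment with w7 = 0 has in2 = 0; there are 4 such assignment(s).
  in0=0, in1=0, in2=0, in3=1
  in0=0, in1=1, in2=0, in3=1
  in0=1, in1=0, in2=0, in3=1
  in0=1, in1=1, in2=0, in3=1

0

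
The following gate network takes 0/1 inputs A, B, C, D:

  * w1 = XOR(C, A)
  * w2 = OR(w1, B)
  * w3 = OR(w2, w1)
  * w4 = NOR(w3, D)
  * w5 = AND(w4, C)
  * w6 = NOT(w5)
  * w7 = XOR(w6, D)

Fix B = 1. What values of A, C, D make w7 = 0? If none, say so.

w7 = XOR(w6, D) must be 0, so w6 and D are equal.
Check with B = 1 and A=1, C=1, D=1:
w1 = XOR(C, A) = XOR(1, 1) = 0
w2 = OR(w1, B) = OR(0, 1) = 1
w3 = OR(w2, w1) = OR(1, 0) = 1
w4 = NOR(w3, D) = NOR(1, 1) = 0
w5 = AND(w4, C) = AND(0, 1) = 0
w6 = NOT(w5) = NOT 0 = 1
w7 = XOR(w6, D) = XOR(1, 1) = 0
So w7 = 0.

A=1 C=1 D=1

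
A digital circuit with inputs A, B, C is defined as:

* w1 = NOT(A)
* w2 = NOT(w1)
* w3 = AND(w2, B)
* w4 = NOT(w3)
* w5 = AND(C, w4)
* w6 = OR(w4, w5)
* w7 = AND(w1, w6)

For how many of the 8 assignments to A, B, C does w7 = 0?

w7 = AND(w1, w6) must be 0, so at least one of w1, w6 is 0.
Enumerating the 8 input combinations, 4 give w7 = 0 and 4 give w7 = 1.

4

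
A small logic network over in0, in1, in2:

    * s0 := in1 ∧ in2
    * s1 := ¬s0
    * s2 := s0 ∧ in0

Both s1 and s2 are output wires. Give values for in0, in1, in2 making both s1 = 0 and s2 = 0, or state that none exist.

in0=0, in1=1, in2=1

Check with in0=0, in1=1, in2=1:
s0 = in1 ∧ in2 = 1 ∧ 1 = 1
s1 = ¬s0 = ¬1 = 0
s2 = s0 ∧ in0 = 1 ∧ 0 = 0
So s1 = 0 and s2 = 0.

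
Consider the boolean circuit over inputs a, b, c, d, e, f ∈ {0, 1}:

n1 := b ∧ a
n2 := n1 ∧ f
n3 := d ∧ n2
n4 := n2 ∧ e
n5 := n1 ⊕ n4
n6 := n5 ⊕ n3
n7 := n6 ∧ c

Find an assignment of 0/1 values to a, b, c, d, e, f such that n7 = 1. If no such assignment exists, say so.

a=1, b=1, c=1, d=0, e=0, f=0

n7 = n6 ∧ c must be 1, so both n6 = 1 and c = 1.
Check with a=1, b=1, c=1, d=0, e=0, f=0:
n1 = b ∧ a = 1 ∧ 1 = 1
n2 = n1 ∧ f = 1 ∧ 0 = 0
n3 = d ∧ n2 = 0 ∧ 0 = 0
n4 = n2 ∧ e = 0 ∧ 0 = 0
n5 = n1 ⊕ n4 = 1 ⊕ 0 = 1
n6 = n5 ⊕ n3 = 1 ⊕ 0 = 1
n7 = n6 ∧ c = 1 ∧ 1 = 1
So n7 = 1 as required.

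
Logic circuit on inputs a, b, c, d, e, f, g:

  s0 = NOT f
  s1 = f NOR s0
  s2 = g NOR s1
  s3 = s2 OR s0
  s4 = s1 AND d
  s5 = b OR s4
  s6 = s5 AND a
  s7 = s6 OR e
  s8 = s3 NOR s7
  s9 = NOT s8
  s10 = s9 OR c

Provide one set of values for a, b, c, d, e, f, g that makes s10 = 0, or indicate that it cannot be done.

s10 = s9 OR c must be 0, so both s9 = 0 and c = 0.
Check with a=0 b=1 c=0 d=1 e=0 f=1 g=1:
s0 = NOT f = NOT 1 = 0
s1 = f NOR s0 = 1 NOR 0 = 0
s2 = g NOR s1 = 1 NOR 0 = 0
s3 = s2 OR s0 = 0 OR 0 = 0
s4 = s1 AND d = 0 AND 1 = 0
s5 = b OR s4 = 1 OR 0 = 1
s6 = s5 AND a = 1 AND 0 = 0
s7 = s6 OR e = 0 OR 0 = 0
s8 = s3 NOR s7 = 0 NOR 0 = 1
s9 = NOT s8 = NOT 1 = 0
s10 = s9 OR c = 0 OR 0 = 0
So s10 = 0 as required.

a=0 b=1 c=0 d=1 e=0 f=1 g=1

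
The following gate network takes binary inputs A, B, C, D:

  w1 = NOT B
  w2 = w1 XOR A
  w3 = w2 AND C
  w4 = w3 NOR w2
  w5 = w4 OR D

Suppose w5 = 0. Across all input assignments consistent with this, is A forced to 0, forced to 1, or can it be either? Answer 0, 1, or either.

Both values of A occur among assignments with w5 = 0:
  A=0: A=0, B=0, C=0, D=0
  A=1: A=1, B=1, C=0, D=0

either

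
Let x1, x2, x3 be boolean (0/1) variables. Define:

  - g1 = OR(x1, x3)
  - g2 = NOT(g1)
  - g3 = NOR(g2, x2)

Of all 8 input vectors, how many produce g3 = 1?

3

g3 = NOR(g2, x2) must be 1, so both g2 = 0 and x2 = 0.
g2 = NOT(g1) must be 0, so g1 = 1.
g1 = OR(x1, x3) must be 1, so at least one of x1, x3 is 1.
Satisfying assignments:
  x1=0, x2=0, x3=1
  x1=1, x2=0, x3=0
  x1=1, x2=0, x3=1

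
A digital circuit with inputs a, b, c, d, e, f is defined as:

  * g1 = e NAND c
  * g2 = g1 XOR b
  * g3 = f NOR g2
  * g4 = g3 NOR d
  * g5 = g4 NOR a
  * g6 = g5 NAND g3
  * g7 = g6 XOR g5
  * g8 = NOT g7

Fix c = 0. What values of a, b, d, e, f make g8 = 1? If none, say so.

Check with c = 0 and a=0, b=0, d=1, e=1, f=0:
g1 = e NAND c = 1 NAND 0 = 1
g2 = g1 XOR b = 1 XOR 0 = 1
g3 = f NOR g2 = 0 NOR 1 = 0
g4 = g3 NOR d = 0 NOR 1 = 0
g5 = g4 NOR a = 0 NOR 0 = 1
g6 = g5 NAND g3 = 1 NAND 0 = 1
g7 = g6 XOR g5 = 1 XOR 1 = 0
g8 = NOT g7 = NOT 0 = 1
So g8 = 1.

a=0, b=0, d=1, e=1, f=0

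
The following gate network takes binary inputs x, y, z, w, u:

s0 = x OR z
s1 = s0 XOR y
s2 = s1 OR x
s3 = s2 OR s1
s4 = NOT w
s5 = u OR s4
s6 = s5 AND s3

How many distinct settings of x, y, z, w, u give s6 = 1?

s6 = s5 AND s3 must be 1, so both s5 = 1 and s3 = 1.
s5 = u OR s4 must be 1, so at least one of u, s4 is 1.
Enumerating the 32 input combinations, 18 give s6 = 1 and 14 give s6 = 0.

18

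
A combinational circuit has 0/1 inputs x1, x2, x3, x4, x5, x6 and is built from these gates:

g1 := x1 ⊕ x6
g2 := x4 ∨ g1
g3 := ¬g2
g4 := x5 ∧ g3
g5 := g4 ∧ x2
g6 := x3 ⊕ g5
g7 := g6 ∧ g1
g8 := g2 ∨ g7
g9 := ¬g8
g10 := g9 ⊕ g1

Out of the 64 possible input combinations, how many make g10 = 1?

g10 = g9 ⊕ g1 must be 1, so g9 and g1 differ.
Enumerating the 64 input combinations, 48 give g10 = 1 and 16 give g10 = 0.

48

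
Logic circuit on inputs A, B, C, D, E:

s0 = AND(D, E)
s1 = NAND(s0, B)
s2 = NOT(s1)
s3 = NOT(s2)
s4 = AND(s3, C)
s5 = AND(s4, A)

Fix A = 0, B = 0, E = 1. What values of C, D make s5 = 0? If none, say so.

Check with A = 0, B = 0, E = 1 and C=0, D=0:
s0 = AND(D, E) = AND(0, 1) = 0
s1 = NAND(s0, B) = NAND(0, 0) = 1
s2 = NOT(s1) = NOT 1 = 0
s3 = NOT(s2) = NOT 0 = 1
s4 = AND(s3, C) = AND(1, 0) = 0
s5 = AND(s4, A) = AND(0, 0) = 0
So s5 = 0.

C=0 D=0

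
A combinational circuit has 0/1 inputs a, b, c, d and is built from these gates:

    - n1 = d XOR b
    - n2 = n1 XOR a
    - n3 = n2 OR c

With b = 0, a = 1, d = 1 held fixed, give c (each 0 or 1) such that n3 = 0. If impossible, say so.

c=0

Check with b = 0, a = 1, d = 1 and c=0:
n1 = d XOR b = 1 XOR 0 = 1
n2 = n1 XOR a = 1 XOR 1 = 0
n3 = n2 OR c = 0 OR 0 = 0
So n3 = 0.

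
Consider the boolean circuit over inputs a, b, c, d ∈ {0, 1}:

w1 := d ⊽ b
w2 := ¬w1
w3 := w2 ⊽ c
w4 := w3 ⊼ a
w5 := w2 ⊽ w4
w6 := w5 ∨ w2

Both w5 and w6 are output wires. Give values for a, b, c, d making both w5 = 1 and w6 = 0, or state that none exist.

no solution exists

Across all 16 input combinations, none give both w5 = 1 and w6 = 0.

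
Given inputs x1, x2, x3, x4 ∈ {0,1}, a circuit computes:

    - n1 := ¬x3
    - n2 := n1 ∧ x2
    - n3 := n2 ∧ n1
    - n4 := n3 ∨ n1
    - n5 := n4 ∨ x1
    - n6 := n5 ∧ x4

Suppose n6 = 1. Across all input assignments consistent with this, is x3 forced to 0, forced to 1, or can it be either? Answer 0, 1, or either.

Both values of x3 occur among assignments with n6 = 1:
  x3=0: x1=0, x2=0, x3=0, x4=1
  x3=1: x1=1, x2=0, x3=1, x4=1

either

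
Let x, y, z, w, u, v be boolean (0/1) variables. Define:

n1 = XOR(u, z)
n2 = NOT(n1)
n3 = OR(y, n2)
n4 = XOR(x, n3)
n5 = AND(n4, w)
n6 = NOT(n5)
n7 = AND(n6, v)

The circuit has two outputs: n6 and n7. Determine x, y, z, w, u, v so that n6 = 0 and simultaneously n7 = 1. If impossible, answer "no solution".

no solution exists

Across all 64 input combinations, none give both n6 = 0 and n7 = 1.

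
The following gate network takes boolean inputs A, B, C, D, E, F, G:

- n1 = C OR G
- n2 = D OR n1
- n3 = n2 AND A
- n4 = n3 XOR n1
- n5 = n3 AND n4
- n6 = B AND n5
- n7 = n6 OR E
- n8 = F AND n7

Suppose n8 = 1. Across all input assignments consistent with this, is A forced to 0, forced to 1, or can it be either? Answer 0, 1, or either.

Both values of A occur among assignments with n8 = 1:
  A=0: A=0, B=0, C=0, D=0, E=1, F=1, G=0
  A=1: A=1, B=0, C=0, D=0, E=1, F=1, G=0

either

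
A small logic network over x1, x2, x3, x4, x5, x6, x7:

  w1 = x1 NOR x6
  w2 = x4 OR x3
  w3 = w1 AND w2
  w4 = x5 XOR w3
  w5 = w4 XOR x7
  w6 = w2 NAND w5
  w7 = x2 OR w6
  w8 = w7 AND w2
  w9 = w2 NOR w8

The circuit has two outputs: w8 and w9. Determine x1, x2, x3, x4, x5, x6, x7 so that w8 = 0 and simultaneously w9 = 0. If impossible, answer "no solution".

x1=1, x2=0, x3=1, x4=1, x5=1, x6=0, x7=0

Check with x1=1, x2=0, x3=1, x4=1, x5=1, x6=0, x7=0:
w1 = x1 NOR x6 = 1 NOR 0 = 0
w2 = x4 OR x3 = 1 OR 1 = 1
w3 = w1 AND w2 = 0 AND 1 = 0
w4 = x5 XOR w3 = 1 XOR 0 = 1
w5 = w4 XOR x7 = 1 XOR 0 = 1
w6 = w2 NAND w5 = 1 NAND 1 = 0
w7 = x2 OR w6 = 0 OR 0 = 0
w8 = w7 AND w2 = 0 AND 1 = 0
w9 = w2 NOR w8 = 1 NOR 0 = 0
So w8 = 0 and w9 = 0.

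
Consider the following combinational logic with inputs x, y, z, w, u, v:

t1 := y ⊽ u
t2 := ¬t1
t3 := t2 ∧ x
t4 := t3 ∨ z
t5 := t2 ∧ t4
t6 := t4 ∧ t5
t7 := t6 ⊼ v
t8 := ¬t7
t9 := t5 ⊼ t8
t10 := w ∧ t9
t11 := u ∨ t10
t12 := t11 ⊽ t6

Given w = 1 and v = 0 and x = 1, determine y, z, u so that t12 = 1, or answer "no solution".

With w = 1 and v = 0 and x = 1 fixed, none of the 8 settings of y, z, u give t12 = 1.
For example, with y=0, z=0, u=0:
t1 = y ⊽ u = 0 ⊽ 0 = 1
t2 = ¬t1 = ¬1 = 0
t3 = t2 ∧ x = 0 ∧ 1 = 0
t4 = t3 ∨ z = 0 ∨ 0 = 0
t5 = t2 ∧ t4 = 0 ∧ 0 = 0
t6 = t4 ∧ t5 = 0 ∧ 0 = 0
t7 = t6 ⊼ v = 0 ⊼ 0 = 1
t8 = ¬t7 = ¬1 = 0
t9 = t5 ⊼ t8 = 0 ⊼ 0 = 1
t10 = w ∧ t9 = 1 ∧ 1 = 1
t11 = u ∨ t10 = 0 ∨ 1 = 1
t12 = t11 ⊽ t6 = 1 ⊽ 0 = 0
giving t12 = 0 ≠ 1.

no solution exists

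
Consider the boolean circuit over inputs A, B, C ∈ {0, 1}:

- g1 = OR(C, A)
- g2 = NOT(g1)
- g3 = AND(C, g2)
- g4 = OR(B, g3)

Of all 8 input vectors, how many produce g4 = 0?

g4 = OR(B, g3) must be 0, so both B = 0 and g3 = 0.
g3 = AND(C, g2) must be 0, so at least one of C, g2 is 0.
Satisfying assignments:
  A=0, B=0, C=0
  A=0, B=0, C=1
  A=1, B=0, C=0
  A=1, B=0, C=1

4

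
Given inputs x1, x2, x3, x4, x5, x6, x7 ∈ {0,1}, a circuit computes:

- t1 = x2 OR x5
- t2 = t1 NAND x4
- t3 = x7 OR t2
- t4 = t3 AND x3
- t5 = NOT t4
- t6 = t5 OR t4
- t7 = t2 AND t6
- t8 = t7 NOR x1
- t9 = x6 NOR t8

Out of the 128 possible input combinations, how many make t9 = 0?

t9 = x6 NOR t8 must be 0, so at least one of x6, t8 is 1.
Enumerating the 128 input combinations, 76 give t9 = 0 and 52 give t9 = 1.

76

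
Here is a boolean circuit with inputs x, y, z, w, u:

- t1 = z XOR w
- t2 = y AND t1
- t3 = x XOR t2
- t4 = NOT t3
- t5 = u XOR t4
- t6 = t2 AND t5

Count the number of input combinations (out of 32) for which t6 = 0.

28

t6 = t2 AND t5 must be 0, so at least one of t2, t5 is 0.
Enumerating the 32 input combinations, 28 give t6 = 0 and 4 give t6 = 1.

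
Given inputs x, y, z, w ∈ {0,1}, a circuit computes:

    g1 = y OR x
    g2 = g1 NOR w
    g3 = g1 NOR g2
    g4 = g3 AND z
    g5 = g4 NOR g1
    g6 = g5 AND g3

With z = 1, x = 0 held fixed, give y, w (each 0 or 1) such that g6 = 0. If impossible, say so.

y=1, w=0

g6 = g5 AND g3 must be 0, so at least one of g5, g3 is 0.
Check with z = 1, x = 0 and y=1, w=0:
g1 = y OR x = 1 OR 0 = 1
g2 = g1 NOR w = 1 NOR 0 = 0
g3 = g1 NOR g2 = 1 NOR 0 = 0
g4 = g3 AND z = 0 AND 1 = 0
g5 = g4 NOR g1 = 0 NOR 1 = 0
g6 = g5 AND g3 = 0 AND 0 = 0
So g6 = 0.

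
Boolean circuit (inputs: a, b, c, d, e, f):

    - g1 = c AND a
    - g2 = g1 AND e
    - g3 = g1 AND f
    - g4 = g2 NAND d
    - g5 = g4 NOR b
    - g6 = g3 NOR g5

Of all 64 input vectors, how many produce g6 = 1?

g6 = g3 NOR g5 must be 1, so both g3 = 0 and g5 = 0.
g3 = g1 AND f must be 0, so at least one of g1, f is 0.
Enumerating the 64 input combinations, 55 give g6 = 1 and 9 give g6 = 0.

55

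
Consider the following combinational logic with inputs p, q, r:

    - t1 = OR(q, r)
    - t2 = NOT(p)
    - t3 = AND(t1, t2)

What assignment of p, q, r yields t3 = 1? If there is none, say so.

t3 = AND(t1, t2) must be 1, so both t1 = 1 and t2 = 1.
t1 = OR(q, r) must be 1, so at least one of q, r is 1.
Check with p=0, q=0, r=1:
t1 = OR(q, r) = OR(0, 1) = 1
t2 = NOT(p) = NOT 0 = 1
t3 = AND(t1, t2) = AND(1, 1) = 1
So t3 = 1 as required.

p=0, q=0, r=1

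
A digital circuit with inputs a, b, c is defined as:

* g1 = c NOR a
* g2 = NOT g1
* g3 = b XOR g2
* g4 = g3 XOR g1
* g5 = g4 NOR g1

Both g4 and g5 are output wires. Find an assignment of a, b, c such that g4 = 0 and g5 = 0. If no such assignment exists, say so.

a=0 b=1 c=0

Check with a=0 b=1 c=0:
g1 = c NOR a = 0 NOR 0 = 1
g2 = NOT g1 = NOT 1 = 0
g3 = b XOR g2 = 1 XOR 0 = 1
g4 = g3 XOR g1 = 1 XOR 1 = 0
g5 = g4 NOR g1 = 0 NOR 1 = 0
So g4 = 0 and g5 = 0.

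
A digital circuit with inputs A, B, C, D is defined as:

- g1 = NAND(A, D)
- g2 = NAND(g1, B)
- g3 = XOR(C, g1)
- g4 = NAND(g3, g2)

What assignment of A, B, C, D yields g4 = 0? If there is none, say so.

A=1, B=0, C=0, D=0

g4 = NAND(g3, g2) must be 0, so both g3 = 1 and g2 = 1.
Check with A=1, B=0, C=0, D=0:
g1 = NAND(A, D) = NAND(1, 0) = 1
g2 = NAND(g1, B) = NAND(1, 0) = 1
g3 = XOR(C, g1) = XOR(0, 1) = 1
g4 = NAND(g3, g2) = NAND(1, 1) = 0
So g4 = 0 as required.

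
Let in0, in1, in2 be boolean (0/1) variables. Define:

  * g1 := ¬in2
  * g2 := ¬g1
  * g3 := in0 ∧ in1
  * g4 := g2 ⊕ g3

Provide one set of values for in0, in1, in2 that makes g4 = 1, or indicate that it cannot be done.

in0=0, in1=0, in2=1

g4 = g2 ⊕ g3 must be 1, so g2 and g3 differ.
Check with in0=0, in1=0, in2=1:
g1 = ¬in2 = ¬1 = 0
g2 = ¬g1 = ¬0 = 1
g3 = in0 ∧ in1 = 0 ∧ 0 = 0
g4 = g2 ⊕ g3 = 1 ⊕ 0 = 1
So g4 = 1 as required.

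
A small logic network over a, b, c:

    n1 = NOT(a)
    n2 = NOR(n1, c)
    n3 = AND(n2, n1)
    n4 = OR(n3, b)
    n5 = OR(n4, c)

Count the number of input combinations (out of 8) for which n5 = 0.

n5 = OR(n4, c) must be 0, so both n4 = 0 and c = 0.
n4 = OR(n3, b) must be 0, so both n3 = 0 and b = 0.
n3 = AND(n2, n1) must be 0, so at least one of n2, n1 is 0.
Enumerating the 8 input combinations, 2 give n5 = 0 and 6 give n5 = 1.

2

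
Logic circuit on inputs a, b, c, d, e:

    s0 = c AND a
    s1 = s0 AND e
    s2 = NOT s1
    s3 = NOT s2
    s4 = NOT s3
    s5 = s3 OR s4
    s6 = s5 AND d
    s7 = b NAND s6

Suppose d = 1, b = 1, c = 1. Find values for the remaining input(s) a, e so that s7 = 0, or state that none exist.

s7 = b NAND s6 must be 0, so both b = 1 and s6 = 1.
s6 = s5 AND d must be 1, so both s5 = 1 and d = 1.
Check with d = 1, b = 1, c = 1 and a=1, e=0:
s0 = c AND a = 1 AND 1 = 1
s1 = s0 AND e = 1 AND 0 = 0
s2 = NOT s1 = NOT 0 = 1
s3 = NOT s2 = NOT 1 = 0
s4 = NOT s3 = NOT 0 = 1
s5 = s3 OR s4 = 0 OR 1 = 1
s6 = s5 AND d = 1 AND 1 = 1
s7 = b NAND s6 = 1 NAND 1 = 0
So s7 = 0.

a=1, e=0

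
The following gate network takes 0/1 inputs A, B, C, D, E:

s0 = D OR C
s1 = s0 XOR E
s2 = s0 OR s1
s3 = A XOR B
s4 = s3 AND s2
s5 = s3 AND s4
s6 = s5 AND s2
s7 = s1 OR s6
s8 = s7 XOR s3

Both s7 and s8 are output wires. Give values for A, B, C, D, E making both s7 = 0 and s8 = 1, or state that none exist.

Check with A=0, B=1, C=0, D=0, E=0:
s0 = D OR C = 0 OR 0 = 0
s1 = s0 XOR E = 0 XOR 0 = 0
s2 = s0 OR s1 = 0 OR 0 = 0
s3 = A XOR B = 0 XOR 1 = 1
s4 = s3 AND s2 = 1 AND 0 = 0
s5 = s3 AND s4 = 1 AND 0 = 0
s6 = s5 AND s2 = 0 AND 0 = 0
s7 = s1 OR s6 = 0 OR 0 = 0
s8 = s7 XOR s3 = 0 XOR 1 = 1
So s7 = 0 and s8 = 1.

A=0, B=1, C=0, D=0, E=0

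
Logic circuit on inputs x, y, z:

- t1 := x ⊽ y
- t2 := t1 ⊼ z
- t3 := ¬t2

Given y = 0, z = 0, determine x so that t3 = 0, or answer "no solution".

x=1

Check with y = 0, z = 0 and x=1:
t1 = x ⊽ y = 1 ⊽ 0 = 0
t2 = t1 ⊼ z = 0 ⊼ 0 = 1
t3 = ¬t2 = ¬1 = 0
So t3 = 0.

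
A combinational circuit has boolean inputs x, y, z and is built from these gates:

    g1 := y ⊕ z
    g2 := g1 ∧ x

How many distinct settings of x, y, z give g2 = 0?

6

g2 = g1 ∧ x must be 0, so at least one of g1, x is 0.
Satisfying assignments:
  x=0, y=0, z=0
  x=0, y=0, z=1
  x=0, y=1, z=0
  x=0, y=1, z=1
  x=1, y=0, z=0
  x=1, y=1, z=1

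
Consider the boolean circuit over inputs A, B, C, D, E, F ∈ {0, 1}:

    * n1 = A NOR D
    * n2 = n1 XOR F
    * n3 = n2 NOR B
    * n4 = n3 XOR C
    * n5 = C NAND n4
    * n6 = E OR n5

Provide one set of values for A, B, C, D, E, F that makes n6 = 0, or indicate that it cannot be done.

A=1, B=1, C=1, D=0, E=0, F=0

Check with A=1, B=1, C=1, D=0, E=0, F=0:
n1 = A NOR D = 1 NOR 0 = 0
n2 = n1 XOR F = 0 XOR 0 = 0
n3 = n2 NOR B = 0 NOR 1 = 0
n4 = n3 XOR C = 0 XOR 1 = 1
n5 = C NAND n4 = 1 NAND 1 = 0
n6 = E OR n5 = 0 OR 0 = 0
So n6 = 0 as required.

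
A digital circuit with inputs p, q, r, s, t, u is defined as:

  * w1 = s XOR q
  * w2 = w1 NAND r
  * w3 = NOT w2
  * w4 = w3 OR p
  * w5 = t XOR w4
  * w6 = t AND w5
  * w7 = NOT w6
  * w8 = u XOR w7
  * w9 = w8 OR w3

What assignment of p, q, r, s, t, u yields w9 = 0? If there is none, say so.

Check with p=0, q=1, r=1, s=1, t=1, u=0:
w1 = s XOR q = 1 XOR 1 = 0
w2 = w1 NAND r = 0 NAND 1 = 1
w3 = NOT w2 = NOT 1 = 0
w4 = w3 OR p = 0 OR 0 = 0
w5 = t XOR w4 = 1 XOR 0 = 1
w6 = t AND w5 = 1 AND 1 = 1
w7 = NOT w6 = NOT 1 = 0
w8 = u XOR w7 = 0 XOR 0 = 0
w9 = w8 OR w3 = 0 OR 0 = 0
So w9 = 0 as required.

p=0, q=1, r=1, s=1, t=1, u=0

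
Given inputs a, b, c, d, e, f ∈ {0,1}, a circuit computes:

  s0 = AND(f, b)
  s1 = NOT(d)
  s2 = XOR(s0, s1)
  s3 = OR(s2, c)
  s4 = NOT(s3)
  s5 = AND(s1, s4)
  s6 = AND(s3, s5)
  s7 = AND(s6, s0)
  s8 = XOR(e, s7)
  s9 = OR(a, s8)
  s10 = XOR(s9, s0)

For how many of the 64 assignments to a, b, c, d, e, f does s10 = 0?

s10 = XOR(s9, s0) must be 0, so s9 and s0 are equal.
Enumerating the 64 input combinations, 24 give s10 = 0 and 40 give s10 = 1.

24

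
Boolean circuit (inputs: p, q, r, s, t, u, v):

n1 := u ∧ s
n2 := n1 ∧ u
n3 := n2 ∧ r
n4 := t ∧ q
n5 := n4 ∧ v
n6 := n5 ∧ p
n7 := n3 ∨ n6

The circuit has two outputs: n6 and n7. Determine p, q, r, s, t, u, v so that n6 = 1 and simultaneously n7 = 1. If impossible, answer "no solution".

p=1, q=1, r=1, s=0, t=1, u=0, v=1

Check with p=1, q=1, r=1, s=0, t=1, u=0, v=1:
n1 = u ∧ s = 0 ∧ 0 = 0
n2 = n1 ∧ u = 0 ∧ 0 = 0
n3 = n2 ∧ r = 0 ∧ 1 = 0
n4 = t ∧ q = 1 ∧ 1 = 1
n5 = n4 ∧ v = 1 ∧ 1 = 1
n6 = n5 ∧ p = 1 ∧ 1 = 1
n7 = n3 ∨ n6 = 0 ∨ 1 = 1
So n6 = 1 and n7 = 1.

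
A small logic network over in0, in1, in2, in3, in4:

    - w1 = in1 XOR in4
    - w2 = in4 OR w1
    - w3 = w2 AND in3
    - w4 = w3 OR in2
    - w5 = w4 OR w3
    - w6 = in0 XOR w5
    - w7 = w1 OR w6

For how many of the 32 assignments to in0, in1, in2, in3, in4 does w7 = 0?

8

w7 = w1 OR w6 must be 0, so both w1 = 0 and w6 = 0.
w1 = in1 XOR in4 must be 0, so in1 and in4 are equal.
Enumerating the 32 input combinations, 8 give w7 = 0 and 24 give w7 = 1.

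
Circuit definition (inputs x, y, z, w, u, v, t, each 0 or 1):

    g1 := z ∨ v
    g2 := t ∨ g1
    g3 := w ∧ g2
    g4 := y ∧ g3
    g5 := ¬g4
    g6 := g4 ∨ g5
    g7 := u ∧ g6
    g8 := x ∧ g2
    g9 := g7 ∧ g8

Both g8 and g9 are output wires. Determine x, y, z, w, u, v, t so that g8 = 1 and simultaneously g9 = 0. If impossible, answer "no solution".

x=1 y=1 z=1 w=1 u=0 v=0 t=1

Check with x=1 y=1 z=1 w=1 u=0 v=0 t=1:
g1 = z ∨ v = 1 ∨ 0 = 1
g2 = t ∨ g1 = 1 ∨ 1 = 1
g3 = w ∧ g2 = 1 ∧ 1 = 1
g4 = y ∧ g3 = 1 ∧ 1 = 1
g5 = ¬g4 = ¬1 = 0
g6 = g4 ∨ g5 = 1 ∨ 0 = 1
g7 = u ∧ g6 = 0 ∧ 1 = 0
g8 = x ∧ g2 = 1 ∧ 1 = 1
g9 = g7 ∧ g8 = 0 ∧ 1 = 0
So g8 = 1 and g9 = 0.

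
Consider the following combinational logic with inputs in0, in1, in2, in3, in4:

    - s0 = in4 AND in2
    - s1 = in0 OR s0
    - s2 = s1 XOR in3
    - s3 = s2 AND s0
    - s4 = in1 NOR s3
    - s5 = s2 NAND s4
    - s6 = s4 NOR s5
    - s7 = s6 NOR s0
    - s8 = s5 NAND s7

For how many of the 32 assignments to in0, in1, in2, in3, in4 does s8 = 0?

s8 = s5 NAND s7 must be 0, so both s5 = 1 and s7 = 1.
Enumerating the 32 input combinations, 18 give s8 = 0 and 14 give s8 = 1.

18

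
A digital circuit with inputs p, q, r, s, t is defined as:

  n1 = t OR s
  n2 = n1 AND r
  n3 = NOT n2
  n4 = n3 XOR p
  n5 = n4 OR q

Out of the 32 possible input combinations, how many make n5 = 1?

n5 = n4 OR q must be 1, so at least one of n4, q is 1.
Enumerating the 32 input combinations, 24 give n5 = 1 and 8 give n5 = 0.

24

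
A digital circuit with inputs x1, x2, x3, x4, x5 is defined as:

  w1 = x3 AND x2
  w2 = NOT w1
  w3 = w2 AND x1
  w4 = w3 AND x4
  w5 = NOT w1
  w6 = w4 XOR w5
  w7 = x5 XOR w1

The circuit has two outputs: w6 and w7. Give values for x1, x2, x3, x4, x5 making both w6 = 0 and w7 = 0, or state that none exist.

x1=1 x2=0 x3=1 x4=1 x5=0

Check with x1=1 x2=0 x3=1 x4=1 x5=0:
w1 = x3 AND x2 = 1 AND 0 = 0
w2 = NOT w1 = NOT 0 = 1
w3 = w2 AND x1 = 1 AND 1 = 1
w4 = w3 AND x4 = 1 AND 1 = 1
w5 = NOT w1 = NOT 0 = 1
w6 = w4 XOR w5 = 1 XOR 1 = 0
w7 = x5 XOR w1 = 0 XOR 0 = 0
So w6 = 0 and w7 = 0.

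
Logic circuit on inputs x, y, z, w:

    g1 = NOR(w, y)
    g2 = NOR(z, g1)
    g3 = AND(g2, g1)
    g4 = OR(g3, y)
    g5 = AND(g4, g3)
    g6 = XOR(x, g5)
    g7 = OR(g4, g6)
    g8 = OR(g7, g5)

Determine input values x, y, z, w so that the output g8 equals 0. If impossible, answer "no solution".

x=0, y=0, z=0, w=1

g8 = OR(g7, g5) must be 0, so both g7 = 0 and g5 = 0.
g7 = OR(g4, g6) must be 0, so both g4 = 0 and g6 = 0.
g5 = AND(g4, g3) must be 0, so at least one of g4, g3 is 0.
Check with x=0, y=0, z=0, w=1:
g1 = NOR(w, y) = NOR(1, 0) = 0
g2 = NOR(z, g1) = NOR(0, 0) = 1
g3 = AND(g2, g1) = AND(1, 0) = 0
g4 = OR(g3, y) = OR(0, 0) = 0
g5 = AND(g4, g3) = AND(0, 0) = 0
g6 = XOR(x, g5) = XOR(0, 0) = 0
g7 = OR(g4, g6) = OR(0, 0) = 0
g8 = OR(g7, g5) = OR(0, 0) = 0
So g8 = 0 as required.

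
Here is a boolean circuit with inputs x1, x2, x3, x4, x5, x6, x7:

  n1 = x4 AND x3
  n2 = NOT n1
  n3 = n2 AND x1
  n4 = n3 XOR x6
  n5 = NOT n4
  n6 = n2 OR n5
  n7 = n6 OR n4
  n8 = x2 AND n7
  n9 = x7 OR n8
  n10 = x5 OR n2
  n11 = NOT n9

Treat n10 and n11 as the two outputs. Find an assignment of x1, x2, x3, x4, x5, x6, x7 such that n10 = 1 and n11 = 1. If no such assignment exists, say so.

Check with x1=0 x2=0 x3=0 x4=0 x5=1 x6=0 x7=0:
n1 = x4 AND x3 = 0 AND 0 = 0
n2 = NOT n1 = NOT 0 = 1
n3 = n2 AND x1 = 1 AND 0 = 0
n4 = n3 XOR x6 = 0 XOR 0 = 0
n5 = NOT n4 = NOT 0 = 1
n6 = n2 OR n5 = 1 OR 1 = 1
n7 = n6 OR n4 = 1 OR 0 = 1
n8 = x2 AND n7 = 0 AND 1 = 0
n9 = x7 OR n8 = 0 OR 0 = 0
n10 = x5 OR n2 = 1 OR 1 = 1
n11 = NOT n9 = NOT 0 = 1
So n10 = 1 and n11 = 1.

x1=0 x2=0 x3=0 x4=0 x5=1 x6=0 x7=0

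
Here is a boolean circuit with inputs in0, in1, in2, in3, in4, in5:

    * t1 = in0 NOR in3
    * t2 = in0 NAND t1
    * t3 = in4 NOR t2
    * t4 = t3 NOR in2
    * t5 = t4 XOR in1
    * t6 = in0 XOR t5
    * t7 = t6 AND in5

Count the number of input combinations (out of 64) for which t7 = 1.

t7 = t6 AND in5 must be 1, so both t6 = 1 and in5 = 1.
t6 = in0 XOR t5 must be 1, so in0 and t5 differ.
Enumerating the 64 input combinations, 16 give t7 = 1 and 48 give t7 = 0.

16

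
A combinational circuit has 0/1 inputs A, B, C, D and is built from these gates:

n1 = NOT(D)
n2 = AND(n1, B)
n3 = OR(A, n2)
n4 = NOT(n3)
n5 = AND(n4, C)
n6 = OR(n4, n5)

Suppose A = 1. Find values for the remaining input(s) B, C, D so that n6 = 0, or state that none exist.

n6 = OR(n4, n5) must be 0, so both n4 = 0 and n5 = 0.
n4 = NOT(n3) must be 0, so n3 = 1.
Check with A = 1 and B=1, C=0, D=0:
n1 = NOT(D) = NOT 0 = 1
n2 = AND(n1, B) = AND(1, 1) = 1
n3 = OR(A, n2) = OR(1, 1) = 1
n4 = NOT(n3) = NOT 1 = 0
n5 = AND(n4, C) = AND(0, 0) = 0
n6 = OR(n4, n5) = OR(0, 0) = 0
So n6 = 0.

B=1 C=0 D=0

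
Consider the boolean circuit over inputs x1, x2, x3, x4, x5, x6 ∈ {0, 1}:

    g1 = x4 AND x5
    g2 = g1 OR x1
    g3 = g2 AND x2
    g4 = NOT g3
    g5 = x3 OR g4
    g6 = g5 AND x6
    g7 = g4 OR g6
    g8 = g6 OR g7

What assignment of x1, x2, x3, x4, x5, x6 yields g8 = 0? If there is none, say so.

Check with x1=1 x2=1 x3=1 x4=0 x5=0 x6=0:
g1 = x4 AND x5 = 0 AND 0 = 0
g2 = g1 OR x1 = 0 OR 1 = 1
g3 = g2 AND x2 = 1 AND 1 = 1
g4 = NOT g3 = NOT 1 = 0
g5 = x3 OR g4 = 1 OR 0 = 1
g6 = g5 AND x6 = 1 AND 0 = 0
g7 = g4 OR g6 = 0 OR 0 = 0
g8 = g6 OR g7 = 0 OR 0 = 0
So g8 = 0 as required.

x1=1 x2=1 x3=1 x4=0 x5=0 x6=0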